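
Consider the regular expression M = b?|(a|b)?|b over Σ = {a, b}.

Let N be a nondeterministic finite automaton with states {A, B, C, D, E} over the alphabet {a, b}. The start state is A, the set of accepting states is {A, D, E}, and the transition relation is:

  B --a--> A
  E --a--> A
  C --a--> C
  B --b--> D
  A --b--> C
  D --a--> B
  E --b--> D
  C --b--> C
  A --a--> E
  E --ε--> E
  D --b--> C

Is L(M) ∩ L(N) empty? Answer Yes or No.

The empty string ε is accepted by both M and N.
Hence L(M) ∩ L(N) ≠ ∅.

No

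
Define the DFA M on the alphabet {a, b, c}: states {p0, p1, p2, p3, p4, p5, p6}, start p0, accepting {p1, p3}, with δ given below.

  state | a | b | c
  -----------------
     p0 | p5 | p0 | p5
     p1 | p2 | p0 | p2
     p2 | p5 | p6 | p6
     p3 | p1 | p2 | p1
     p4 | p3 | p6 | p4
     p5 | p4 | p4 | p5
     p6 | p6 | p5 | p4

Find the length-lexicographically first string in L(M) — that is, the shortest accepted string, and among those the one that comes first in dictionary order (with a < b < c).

aaa

A breadth-first search from p0 reaches an accepting state first via the path p0 → p5 → p4 → p3 on input aaa.
No string of length < 3 is accepted (BFS exhausts all shorter strings without reaching an accepting state), and aaa is the lexicographically least accepting string of length 3.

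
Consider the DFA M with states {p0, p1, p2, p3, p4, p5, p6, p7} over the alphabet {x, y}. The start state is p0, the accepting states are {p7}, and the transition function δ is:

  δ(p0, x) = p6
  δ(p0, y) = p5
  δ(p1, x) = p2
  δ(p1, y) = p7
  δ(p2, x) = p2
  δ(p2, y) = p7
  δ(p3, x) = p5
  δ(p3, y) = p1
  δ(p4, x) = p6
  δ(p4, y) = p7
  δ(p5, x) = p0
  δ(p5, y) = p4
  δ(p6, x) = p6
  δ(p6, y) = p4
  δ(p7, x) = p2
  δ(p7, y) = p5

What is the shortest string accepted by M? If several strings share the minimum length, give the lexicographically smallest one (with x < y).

A breadth-first search from p0 reaches an accepting state first via the path p0 → p6 → p4 → p7 on input xyy.
No string of length < 3 is accepted (BFS exhausts all shorter strings without reaching an accepting state), and xyy is the lexicographically least accepting string of length 3.

xyy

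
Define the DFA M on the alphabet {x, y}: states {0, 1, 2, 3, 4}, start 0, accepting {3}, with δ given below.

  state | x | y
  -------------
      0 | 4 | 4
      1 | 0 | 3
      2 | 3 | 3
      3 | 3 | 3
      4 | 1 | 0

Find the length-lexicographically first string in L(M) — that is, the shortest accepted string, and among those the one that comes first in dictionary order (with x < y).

A breadth-first search from 0 reaches an accepting state first via the path 0 → 4 → 1 → 3 on input xxy.
No string of length < 3 is accepted (BFS exhausts all shorter strings without reaching an accepting state), and xxy is the lexicographically least accepting string of length 3.

xxy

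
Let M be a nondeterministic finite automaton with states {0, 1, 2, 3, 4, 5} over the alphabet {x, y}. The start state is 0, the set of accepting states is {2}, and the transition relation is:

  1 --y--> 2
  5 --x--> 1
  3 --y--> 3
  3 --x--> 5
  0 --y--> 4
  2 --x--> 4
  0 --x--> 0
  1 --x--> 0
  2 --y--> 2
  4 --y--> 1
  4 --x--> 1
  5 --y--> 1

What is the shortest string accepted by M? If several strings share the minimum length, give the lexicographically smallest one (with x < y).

A breadth-first search from 0 reaches an accepting state first via the path 0 → 4 → 1 → 2 on input yxy.
No string of length < 3 is accepted (BFS exhausts all shorter strings without reaching an accepting state), and yxy is the lexicographically least accepting string of length 3.

yxy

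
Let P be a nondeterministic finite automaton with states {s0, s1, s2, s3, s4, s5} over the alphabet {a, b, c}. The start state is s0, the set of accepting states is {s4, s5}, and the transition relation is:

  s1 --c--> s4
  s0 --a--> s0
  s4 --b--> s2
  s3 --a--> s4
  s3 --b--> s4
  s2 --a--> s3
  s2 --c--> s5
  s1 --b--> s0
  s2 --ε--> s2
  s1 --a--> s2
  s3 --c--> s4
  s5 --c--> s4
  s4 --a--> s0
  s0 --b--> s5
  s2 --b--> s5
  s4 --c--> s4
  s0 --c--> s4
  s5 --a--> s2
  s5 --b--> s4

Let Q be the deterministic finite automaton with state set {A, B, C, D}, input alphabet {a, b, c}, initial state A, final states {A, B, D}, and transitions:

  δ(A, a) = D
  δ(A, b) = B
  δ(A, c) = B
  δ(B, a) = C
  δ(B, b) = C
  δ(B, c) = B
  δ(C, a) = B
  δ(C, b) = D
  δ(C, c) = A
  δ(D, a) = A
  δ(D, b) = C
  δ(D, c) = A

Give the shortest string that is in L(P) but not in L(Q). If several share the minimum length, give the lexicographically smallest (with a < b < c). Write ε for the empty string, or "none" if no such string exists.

ab

The string ab is accepted by P but not by Q.
No shorter string lies in the difference, and ab is the lexicographically first length-2 string in L(P) \ L(Q).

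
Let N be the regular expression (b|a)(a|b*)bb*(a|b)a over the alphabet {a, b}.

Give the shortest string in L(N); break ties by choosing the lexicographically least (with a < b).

abaa

By inspection of the expression, no string of length less than 4 matches, and abaa is the lexicographically first match of length 4.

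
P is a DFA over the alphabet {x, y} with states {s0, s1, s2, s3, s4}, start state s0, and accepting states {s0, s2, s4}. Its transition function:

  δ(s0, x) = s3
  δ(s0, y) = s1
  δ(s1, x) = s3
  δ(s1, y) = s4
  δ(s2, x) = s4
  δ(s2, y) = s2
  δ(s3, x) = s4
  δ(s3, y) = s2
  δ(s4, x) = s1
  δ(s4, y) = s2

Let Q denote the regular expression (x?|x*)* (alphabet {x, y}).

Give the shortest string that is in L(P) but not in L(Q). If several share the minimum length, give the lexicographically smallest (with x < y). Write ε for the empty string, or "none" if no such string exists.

The string xy is accepted by P but not by Q.
No shorter string lies in the difference, and xy is the lexicographically first length-2 string in L(P) \ L(Q).

xy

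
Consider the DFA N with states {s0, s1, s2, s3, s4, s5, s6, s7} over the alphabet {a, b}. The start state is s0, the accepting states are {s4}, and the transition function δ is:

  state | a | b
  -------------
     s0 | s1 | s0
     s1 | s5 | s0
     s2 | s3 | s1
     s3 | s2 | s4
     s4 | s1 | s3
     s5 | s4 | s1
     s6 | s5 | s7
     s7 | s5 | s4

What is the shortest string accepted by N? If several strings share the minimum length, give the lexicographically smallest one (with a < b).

aaa

A breadth-first search from s0 reaches an accepting state first via the path s0 → s1 → s5 → s4 on input aaa.
No string of length < 3 is accepted (BFS exhausts all shorter strings without reaching an accepting state), and aaa is the lexicographically least accepting string of length 3.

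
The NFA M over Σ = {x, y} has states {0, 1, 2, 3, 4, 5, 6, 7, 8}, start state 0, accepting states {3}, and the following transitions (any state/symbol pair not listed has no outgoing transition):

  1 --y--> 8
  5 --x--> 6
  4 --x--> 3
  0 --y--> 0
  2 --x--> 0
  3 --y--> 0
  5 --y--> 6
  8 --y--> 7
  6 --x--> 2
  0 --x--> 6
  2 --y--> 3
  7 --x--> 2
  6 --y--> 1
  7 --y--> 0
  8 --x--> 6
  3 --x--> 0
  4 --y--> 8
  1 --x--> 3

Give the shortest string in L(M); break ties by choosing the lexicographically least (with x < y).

A breadth-first search from 0 reaches an accepting state first via the path 0 → 6 → 2 → 3 on input xxy.
No string of length < 3 is accepted (BFS exhausts all shorter strings without reaching an accepting state), and xxy is the lexicographically least accepting string of length 3.

xxy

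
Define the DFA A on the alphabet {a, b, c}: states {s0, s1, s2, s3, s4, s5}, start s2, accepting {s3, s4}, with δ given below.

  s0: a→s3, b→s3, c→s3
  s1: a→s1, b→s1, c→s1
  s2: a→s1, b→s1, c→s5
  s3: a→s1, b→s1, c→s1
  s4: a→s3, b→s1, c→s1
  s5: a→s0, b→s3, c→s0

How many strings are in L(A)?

The useful subgraph on states {s0, s2, s3, s5} is acyclic, so L(A) is finite; the longest accepting path visits 4 useful states, giving maximum string length 3.
Counting accepting paths from s2 by length: 1 of length 2, 6 of length 3. Total 7.

7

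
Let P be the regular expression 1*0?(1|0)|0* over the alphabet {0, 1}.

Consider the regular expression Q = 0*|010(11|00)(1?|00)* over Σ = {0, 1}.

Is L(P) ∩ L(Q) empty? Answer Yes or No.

The empty string ε is accepted by both P and Q.
Hence L(P) ∩ L(Q) ≠ ∅.

No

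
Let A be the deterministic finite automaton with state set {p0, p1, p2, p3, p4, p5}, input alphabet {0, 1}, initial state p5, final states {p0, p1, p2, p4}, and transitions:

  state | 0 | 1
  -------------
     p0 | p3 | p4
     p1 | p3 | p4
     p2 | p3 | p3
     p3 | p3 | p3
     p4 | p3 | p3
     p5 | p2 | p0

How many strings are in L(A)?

The useful subgraph on states {p0, p2, p4, p5} is acyclic, so L(A) is finite; the longest accepting path visits 3 useful states, giving maximum string length 2.
Counting accepting paths from p5 by length: 2 of length 1, 1 of length 2. Total 3.

3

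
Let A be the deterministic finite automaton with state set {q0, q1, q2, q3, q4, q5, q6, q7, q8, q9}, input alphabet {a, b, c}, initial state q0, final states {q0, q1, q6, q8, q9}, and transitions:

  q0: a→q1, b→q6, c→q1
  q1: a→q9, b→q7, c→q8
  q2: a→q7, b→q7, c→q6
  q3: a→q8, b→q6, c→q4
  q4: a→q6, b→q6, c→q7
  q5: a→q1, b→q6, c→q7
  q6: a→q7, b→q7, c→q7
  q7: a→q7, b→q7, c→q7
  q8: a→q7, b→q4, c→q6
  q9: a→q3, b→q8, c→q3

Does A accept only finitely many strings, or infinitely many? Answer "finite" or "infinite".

finite

The useful states (reachable from q0 and able to reach an accepting state) are {q0, q1, q3, q4, q6, q8, q9}.
Restricted to these states the transition graph has no cycle, so every accepting path has bounded length and L is finite.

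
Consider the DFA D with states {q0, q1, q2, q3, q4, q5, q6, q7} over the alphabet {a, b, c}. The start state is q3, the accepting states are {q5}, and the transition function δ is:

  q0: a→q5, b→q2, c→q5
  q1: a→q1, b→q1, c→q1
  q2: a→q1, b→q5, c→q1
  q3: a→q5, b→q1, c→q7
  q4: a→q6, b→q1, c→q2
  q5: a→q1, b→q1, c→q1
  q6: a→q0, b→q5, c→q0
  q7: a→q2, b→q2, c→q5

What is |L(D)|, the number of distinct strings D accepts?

4

The useful subgraph on states {q2, q3, q5, q7} is acyclic, so L(D) is finite; the longest accepting path visits 4 useful states, giving maximum string length 3.
Counting accepting paths from q3 by length: 1 of length 1, 1 of length 2, 2 of length 3. Total 4.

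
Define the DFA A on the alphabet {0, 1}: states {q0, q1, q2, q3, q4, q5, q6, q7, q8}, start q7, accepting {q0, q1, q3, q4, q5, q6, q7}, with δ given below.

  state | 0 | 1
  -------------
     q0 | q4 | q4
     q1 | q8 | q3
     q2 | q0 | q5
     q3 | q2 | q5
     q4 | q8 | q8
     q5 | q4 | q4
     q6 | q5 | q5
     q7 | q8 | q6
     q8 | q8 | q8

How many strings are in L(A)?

8

The useful subgraph on states {q4, q5, q6, q7} is acyclic, so L(A) is finite; the longest accepting path visits 4 useful states, giving maximum string length 3.
Counting accepting paths from q7 by length: 1 of length 0, 1 of length 1, 2 of length 2, 4 of length 3. Total 8.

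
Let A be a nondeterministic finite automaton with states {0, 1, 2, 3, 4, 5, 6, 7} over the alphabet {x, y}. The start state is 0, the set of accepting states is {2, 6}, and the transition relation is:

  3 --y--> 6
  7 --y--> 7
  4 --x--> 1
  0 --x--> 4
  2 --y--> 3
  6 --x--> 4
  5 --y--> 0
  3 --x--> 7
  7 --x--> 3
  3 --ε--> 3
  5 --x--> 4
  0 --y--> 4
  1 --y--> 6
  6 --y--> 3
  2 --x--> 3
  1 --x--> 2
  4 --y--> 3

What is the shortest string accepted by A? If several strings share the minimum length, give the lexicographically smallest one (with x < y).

xxx

A breadth-first search from 0 reaches an accepting state first via the path 0 → 4 → 1 → 2 on input xxx.
No string of length < 3 is accepted (BFS exhausts all shorter strings without reaching an accepting state), and xxx is the lexicographically least accepting string of length 3.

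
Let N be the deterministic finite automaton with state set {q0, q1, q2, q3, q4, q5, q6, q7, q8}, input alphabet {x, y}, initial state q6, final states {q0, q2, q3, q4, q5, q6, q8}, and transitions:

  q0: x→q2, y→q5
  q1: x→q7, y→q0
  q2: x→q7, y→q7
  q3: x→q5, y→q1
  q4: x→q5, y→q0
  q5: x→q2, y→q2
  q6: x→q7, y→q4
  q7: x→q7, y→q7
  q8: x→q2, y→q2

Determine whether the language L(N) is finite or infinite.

finite

The useful states (reachable from q6 and able to reach an accepting state) are {q0, q2, q4, q5, q6}.
Restricted to these states the transition graph has no cycle, so every accepting path has bounded length and L is finite.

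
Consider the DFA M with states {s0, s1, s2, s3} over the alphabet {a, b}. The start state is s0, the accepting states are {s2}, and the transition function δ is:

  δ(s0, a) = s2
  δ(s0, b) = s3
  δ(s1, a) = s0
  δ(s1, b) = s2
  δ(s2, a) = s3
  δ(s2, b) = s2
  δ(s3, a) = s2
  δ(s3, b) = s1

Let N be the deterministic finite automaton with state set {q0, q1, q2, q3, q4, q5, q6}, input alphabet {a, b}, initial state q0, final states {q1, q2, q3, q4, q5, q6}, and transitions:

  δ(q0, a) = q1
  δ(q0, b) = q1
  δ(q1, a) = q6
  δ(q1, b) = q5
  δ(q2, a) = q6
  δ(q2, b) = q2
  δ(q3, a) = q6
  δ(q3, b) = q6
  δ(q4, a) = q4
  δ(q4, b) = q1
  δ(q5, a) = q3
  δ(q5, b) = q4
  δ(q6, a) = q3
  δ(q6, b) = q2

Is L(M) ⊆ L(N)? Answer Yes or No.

Yes

Exploring the product automaton M × N from the start pair (s0, q0), following both machines on each input symbol, reaches 18 state pairs: (s0, q0), (s2, q1), (s3, q1), (s3, q6), (s2, q5), (s2, q6), (s1, q5), (s2, q3), (s1, q2), (s3, q3), (s2, q4), (s2, q2), (s0, q3), (s0, q6), (s1, q6), (s3, q4), (s3, q2), (s1, q1).
M accepts in {s2} and N accepts in {q1, q2, q3, q4, q5, q6}. The reachable pairs whose M-component is accepting are (s2, q1), (s2, q5), (s2, q6), (s2, q3), (s2, q4), (s2, q2); in each of them the N-component is accepting too, so the product for L(M) \ L(N) (M-component accepting, N-component rejecting) has no reachable accepting pair and the difference is empty.
Hence every string in L(M) is also in L(N).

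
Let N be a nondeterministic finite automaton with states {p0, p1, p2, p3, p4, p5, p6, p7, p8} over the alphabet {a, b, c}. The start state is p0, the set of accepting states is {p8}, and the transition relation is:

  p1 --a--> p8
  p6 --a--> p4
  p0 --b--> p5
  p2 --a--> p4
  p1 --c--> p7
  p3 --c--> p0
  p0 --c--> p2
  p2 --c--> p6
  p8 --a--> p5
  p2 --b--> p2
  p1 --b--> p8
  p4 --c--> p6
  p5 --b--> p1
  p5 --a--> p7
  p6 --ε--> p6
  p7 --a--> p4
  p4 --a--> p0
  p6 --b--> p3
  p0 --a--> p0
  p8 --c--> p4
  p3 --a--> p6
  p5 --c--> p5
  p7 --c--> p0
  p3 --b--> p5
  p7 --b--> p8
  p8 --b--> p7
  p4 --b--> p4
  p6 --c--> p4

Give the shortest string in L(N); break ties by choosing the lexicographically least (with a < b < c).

A breadth-first search from p0 reaches an accepting state first via the path p0 → p5 → p7 → p8 on input bab.
No string of length < 3 is accepted (BFS exhausts all shorter strings without reaching an accepting state), and bab is the lexicographically least accepting string of length 3.

bab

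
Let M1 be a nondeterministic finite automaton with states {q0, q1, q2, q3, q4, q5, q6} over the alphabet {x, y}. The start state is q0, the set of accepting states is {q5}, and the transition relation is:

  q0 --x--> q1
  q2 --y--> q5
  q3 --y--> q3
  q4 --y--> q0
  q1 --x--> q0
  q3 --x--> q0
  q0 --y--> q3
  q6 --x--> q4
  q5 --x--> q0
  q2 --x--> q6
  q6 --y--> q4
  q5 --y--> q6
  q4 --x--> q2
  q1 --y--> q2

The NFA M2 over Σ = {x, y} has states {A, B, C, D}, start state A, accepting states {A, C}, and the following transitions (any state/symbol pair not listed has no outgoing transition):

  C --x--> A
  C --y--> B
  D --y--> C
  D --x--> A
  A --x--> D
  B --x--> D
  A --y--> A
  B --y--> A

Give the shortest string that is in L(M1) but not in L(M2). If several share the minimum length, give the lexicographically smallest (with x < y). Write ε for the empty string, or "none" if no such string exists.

The string xyy is accepted by M1 but not by M2.
No shorter string lies in the difference, and xyy is the lexicographically first length-3 string in L(M1) \ L(M2).

xyy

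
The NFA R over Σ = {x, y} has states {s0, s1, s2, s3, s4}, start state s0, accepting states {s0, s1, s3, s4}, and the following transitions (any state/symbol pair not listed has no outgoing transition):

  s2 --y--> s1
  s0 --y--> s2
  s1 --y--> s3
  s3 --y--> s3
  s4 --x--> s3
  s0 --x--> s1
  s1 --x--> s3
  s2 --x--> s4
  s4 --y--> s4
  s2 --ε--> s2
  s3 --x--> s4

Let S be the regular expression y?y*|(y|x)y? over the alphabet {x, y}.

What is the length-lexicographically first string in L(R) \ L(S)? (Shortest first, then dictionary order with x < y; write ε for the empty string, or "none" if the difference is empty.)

The string xx is accepted by R but not by S.
No shorter string lies in the difference, and xx is the lexicographically first length-2 string in L(R) \ L(S).

xx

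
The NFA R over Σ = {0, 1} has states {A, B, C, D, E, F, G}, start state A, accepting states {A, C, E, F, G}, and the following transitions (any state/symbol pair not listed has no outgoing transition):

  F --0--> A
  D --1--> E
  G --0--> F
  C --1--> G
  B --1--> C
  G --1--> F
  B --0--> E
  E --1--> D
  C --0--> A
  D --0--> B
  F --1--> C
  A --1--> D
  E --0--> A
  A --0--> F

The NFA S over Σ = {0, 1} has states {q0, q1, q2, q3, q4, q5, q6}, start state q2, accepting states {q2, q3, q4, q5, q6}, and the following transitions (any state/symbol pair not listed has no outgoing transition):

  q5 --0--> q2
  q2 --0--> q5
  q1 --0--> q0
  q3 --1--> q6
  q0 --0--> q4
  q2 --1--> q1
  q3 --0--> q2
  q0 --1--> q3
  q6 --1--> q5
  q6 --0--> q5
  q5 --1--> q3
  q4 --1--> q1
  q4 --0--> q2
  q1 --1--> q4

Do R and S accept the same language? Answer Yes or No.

Exploring the product automaton R × S from the start pair (A, q2), following both machines on each input symbol, reaches 7 state pairs: (A, q2), (F, q5), (D, q1), (C, q3), (B, q0), (E, q4), (G, q6).
R accepts in {A, C, E, F, G} and S accepts in {q2, q3, q4, q5, q6}. In every reachable pair the two components are either both accepting — (A, q2), (F, q5), (C, q3), (E, q4), (G, q6) — or both non-accepting, so no string is accepted by exactly one of the machines: L(R) \ L(S) and L(S) \ L(R) are both empty.
Hence every string is accepted by R iff it is accepted by S, and the two languages coincide.

Yes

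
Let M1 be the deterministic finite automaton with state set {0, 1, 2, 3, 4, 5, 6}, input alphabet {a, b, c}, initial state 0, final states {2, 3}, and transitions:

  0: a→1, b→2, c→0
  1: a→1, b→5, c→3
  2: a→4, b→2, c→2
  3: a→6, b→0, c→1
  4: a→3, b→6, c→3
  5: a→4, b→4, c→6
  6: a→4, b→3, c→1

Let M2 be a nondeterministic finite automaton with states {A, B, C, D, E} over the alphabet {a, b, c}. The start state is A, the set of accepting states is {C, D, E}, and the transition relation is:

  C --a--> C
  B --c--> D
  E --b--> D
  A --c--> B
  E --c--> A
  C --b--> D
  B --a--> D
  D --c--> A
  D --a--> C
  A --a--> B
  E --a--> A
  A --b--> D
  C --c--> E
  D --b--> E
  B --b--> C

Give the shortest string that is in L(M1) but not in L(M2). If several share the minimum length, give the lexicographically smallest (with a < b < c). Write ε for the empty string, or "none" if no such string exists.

The string bc is accepted by M1 but not by M2.
No shorter string lies in the difference, and bc is the lexicographically first length-2 string in L(M1) \ L(M2).

bc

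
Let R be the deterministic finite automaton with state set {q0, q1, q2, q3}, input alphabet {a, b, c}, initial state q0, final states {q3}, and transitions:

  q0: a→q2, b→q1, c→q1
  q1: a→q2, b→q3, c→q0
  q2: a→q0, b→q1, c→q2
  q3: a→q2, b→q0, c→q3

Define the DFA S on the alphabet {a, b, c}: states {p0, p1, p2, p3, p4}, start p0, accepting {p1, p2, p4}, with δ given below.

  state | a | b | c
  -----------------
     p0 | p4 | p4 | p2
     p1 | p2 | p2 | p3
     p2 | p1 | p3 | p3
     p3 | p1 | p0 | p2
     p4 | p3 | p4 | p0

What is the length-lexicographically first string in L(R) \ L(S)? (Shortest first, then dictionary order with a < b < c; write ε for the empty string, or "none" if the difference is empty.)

The string cb is accepted by R but not by S.
No shorter string lies in the difference, and cb is the lexicographically first length-2 string in L(R) \ L(S).

cb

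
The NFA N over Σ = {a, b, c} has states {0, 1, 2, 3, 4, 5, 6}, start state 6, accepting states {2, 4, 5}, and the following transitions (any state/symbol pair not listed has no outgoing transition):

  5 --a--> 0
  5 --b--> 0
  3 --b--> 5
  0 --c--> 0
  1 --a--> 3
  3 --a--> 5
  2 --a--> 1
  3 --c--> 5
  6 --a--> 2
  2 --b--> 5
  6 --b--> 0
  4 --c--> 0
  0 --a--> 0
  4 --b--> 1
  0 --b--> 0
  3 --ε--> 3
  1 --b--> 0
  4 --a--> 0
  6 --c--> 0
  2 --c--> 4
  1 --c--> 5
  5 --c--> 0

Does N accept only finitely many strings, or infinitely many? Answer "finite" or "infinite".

The useful states (reachable from 6 and able to reach an accepting state) are {1, 2, 3, 4, 5, 6}.
Restricted to these states the transition graph has no cycle, so every accepting path has bounded length and L is finite.

finite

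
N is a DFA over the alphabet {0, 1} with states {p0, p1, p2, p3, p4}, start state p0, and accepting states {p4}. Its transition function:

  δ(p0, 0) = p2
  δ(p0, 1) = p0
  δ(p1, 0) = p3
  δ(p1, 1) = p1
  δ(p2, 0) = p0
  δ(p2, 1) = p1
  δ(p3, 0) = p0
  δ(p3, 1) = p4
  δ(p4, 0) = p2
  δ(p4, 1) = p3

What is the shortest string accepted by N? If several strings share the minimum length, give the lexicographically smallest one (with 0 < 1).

0101

A breadth-first search from p0 reaches an accepting state first via the path p0 → p2 → p1 → p3 → p4 on input 0101.
No string of length < 4 is accepted (BFS exhausts all shorter strings without reaching an accepting state), and 0101 is the lexicographically least accepting string of length 4.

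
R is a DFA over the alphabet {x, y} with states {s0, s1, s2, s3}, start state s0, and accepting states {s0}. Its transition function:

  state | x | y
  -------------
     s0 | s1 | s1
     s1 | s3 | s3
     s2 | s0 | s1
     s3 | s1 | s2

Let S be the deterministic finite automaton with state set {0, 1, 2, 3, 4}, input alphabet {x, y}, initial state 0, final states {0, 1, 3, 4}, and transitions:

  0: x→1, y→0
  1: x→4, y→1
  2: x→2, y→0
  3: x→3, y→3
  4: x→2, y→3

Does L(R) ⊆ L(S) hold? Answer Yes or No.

Yes

Exploring the product automaton R × S from the start pair (s0, 0), following both machines on each input symbol, reaches 17 state pairs: (s0, 0), (s1, 1), (s1, 0), (s3, 4), (s3, 1), (s3, 0), (s1, 2), (s2, 3), (s1, 4), (s2, 1), (s2, 0), (s3, 2), (s0, 3), (s1, 3), (s3, 3), (s0, 4), (s0, 1).
R accepts in {s0} and S accepts in {0, 1, 3, 4}. The reachable pairs whose R-component is accepting are (s0, 0), (s0, 3), (s0, 4), (s0, 1); in each of them the S-component is accepting too, so the product for L(R) \ L(S) (R-component accepting, S-component rejecting) has no reachable accepting pair and the difference is empty.
Hence every string in L(R) is also in L(S).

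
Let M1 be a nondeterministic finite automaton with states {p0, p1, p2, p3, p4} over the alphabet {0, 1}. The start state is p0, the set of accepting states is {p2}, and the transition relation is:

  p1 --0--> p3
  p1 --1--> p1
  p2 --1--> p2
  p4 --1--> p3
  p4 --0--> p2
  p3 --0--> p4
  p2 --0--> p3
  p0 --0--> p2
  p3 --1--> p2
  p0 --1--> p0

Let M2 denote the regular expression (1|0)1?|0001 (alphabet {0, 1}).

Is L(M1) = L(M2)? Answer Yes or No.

The string 10 is accepted by M1 but rejected by M2.
So L(M1) ≠ L(M2).

No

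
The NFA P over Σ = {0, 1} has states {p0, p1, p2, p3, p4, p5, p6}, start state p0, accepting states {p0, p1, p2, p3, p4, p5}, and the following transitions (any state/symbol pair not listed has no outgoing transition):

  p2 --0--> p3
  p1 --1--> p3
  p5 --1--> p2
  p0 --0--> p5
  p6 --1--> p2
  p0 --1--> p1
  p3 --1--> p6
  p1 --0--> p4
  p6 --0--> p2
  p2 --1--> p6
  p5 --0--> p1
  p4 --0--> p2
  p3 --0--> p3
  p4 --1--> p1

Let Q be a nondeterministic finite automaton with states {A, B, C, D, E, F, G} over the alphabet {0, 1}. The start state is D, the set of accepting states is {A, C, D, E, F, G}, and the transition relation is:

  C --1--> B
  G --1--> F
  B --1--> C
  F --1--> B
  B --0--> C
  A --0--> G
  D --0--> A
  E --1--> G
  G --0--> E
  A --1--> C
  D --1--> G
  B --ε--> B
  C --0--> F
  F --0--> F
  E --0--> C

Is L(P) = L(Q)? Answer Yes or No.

Yes

Exploring the product automaton P × Q from the start pair (p0, D), following both machines on each input symbol, reaches 7 state pairs: (p0, D), (p5, A), (p1, G), (p2, C), (p4, E), (p3, F), (p6, B).
P accepts in {p0, p1, p2, p3, p4, p5} and Q accepts in {A, C, D, E, F, G}. In every reachable pair the two components are either both accepting — (p0, D), (p5, A), (p1, G), (p2, C), (p4, E), (p3, F) — or both non-accepting, so no string is accepted by exactly one of the machines: L(P) \ L(Q) and L(Q) \ L(P) are both empty.
Hence every string is accepted by P iff it is accepted by Q, and the two languages coincide.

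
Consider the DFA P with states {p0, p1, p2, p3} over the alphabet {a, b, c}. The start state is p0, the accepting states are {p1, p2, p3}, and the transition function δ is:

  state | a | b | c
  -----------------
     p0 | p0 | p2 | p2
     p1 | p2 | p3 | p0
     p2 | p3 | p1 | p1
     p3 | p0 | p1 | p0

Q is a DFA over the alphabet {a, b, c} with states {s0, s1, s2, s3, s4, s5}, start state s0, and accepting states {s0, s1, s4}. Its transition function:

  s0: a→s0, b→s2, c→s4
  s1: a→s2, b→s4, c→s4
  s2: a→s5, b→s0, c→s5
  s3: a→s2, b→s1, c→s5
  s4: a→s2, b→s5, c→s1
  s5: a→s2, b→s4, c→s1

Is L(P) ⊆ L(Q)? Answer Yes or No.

The string b is in L(P) but not in L(Q).
So L(P) ⊄ L(Q).

No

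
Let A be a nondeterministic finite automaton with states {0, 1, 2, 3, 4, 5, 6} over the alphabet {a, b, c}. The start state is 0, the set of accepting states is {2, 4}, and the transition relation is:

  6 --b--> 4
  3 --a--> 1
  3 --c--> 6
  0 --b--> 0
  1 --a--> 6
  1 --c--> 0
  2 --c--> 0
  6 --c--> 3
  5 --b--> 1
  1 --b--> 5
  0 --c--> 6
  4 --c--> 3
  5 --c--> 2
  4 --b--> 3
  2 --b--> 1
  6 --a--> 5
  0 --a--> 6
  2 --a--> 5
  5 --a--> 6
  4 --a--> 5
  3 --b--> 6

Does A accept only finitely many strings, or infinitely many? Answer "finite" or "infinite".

State 0 is reachable from the start and can reach an accepting state, and it lies on the cycle 0 → 0.
Traversing that cycle any number of times yields accepted strings of unbounded length, so the language is infinite.

infinite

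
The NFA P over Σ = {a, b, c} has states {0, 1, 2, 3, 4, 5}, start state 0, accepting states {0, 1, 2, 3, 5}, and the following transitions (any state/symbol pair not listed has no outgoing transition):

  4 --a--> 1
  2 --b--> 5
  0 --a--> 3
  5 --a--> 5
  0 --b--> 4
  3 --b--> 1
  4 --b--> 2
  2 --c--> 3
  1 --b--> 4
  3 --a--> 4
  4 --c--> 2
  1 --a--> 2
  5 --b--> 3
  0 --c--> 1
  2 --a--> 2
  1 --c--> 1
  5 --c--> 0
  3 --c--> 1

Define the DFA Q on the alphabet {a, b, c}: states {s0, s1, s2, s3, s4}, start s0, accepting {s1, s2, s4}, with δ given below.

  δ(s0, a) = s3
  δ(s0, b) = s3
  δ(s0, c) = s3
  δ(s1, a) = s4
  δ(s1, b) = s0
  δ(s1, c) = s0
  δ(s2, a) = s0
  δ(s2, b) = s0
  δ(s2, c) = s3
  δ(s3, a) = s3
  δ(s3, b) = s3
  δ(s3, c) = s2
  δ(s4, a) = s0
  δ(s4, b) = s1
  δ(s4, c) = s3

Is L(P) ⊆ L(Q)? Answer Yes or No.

No

The empty string ε is in L(P) but not in L(Q).
So L(P) ⊄ L(Q).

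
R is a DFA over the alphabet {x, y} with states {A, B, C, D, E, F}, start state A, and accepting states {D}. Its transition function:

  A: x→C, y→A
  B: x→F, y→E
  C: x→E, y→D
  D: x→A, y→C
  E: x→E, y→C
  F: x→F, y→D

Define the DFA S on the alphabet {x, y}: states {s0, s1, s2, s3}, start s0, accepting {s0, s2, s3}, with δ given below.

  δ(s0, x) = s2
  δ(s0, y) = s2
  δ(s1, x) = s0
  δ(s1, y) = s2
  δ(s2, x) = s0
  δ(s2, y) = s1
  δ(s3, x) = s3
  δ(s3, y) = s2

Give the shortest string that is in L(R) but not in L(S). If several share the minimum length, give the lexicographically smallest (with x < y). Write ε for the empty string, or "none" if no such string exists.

The string xy is accepted by R but not by S.
No shorter string lies in the difference, and xy is the lexicographically first length-2 string in L(R) \ L(S).

xy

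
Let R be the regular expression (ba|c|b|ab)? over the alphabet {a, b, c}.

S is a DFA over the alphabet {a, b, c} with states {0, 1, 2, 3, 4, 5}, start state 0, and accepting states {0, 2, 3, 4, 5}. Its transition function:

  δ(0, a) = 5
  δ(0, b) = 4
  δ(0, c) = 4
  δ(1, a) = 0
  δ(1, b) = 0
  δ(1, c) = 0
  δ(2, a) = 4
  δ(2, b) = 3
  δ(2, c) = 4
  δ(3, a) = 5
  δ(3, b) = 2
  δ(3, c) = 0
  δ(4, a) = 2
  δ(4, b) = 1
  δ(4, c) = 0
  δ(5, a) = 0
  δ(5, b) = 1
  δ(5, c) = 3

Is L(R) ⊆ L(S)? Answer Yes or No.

No

The string ab is in L(R) but not in L(S).
So L(R) ⊄ L(S).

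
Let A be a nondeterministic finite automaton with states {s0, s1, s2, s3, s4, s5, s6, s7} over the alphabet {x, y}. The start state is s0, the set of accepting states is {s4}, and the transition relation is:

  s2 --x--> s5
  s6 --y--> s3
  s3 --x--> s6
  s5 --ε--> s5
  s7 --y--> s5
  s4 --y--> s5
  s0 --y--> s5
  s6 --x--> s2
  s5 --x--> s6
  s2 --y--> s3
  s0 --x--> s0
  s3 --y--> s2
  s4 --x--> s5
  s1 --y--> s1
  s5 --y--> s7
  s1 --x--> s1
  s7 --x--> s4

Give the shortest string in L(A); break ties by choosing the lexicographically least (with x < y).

A breadth-first search from s0 reaches an accepting state first via the path s0 → s5 → s7 → s4 on input yyx.
No string of length < 3 is accepted (BFS exhausts all shorter strings without reaching an accepting state), and yyx is the lexicographically least accepting string of length 3.

yyx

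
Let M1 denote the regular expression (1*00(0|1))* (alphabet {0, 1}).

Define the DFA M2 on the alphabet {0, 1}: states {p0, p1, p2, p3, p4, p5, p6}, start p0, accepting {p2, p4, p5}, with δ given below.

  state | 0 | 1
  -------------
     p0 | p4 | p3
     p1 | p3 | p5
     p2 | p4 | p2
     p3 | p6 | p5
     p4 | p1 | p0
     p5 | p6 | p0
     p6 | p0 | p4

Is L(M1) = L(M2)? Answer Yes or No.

No

The empty string ε is accepted by M1 but rejected by M2.
So L(M1) ≠ L(M2).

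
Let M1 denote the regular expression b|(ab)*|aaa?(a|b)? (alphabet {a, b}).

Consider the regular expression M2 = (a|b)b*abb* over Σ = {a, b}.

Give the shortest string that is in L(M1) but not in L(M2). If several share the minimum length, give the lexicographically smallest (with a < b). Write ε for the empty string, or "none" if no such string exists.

ε

The empty string ε is accepted by M1 but not by M2.
Since ε is the unique shortest string, it is the required witness.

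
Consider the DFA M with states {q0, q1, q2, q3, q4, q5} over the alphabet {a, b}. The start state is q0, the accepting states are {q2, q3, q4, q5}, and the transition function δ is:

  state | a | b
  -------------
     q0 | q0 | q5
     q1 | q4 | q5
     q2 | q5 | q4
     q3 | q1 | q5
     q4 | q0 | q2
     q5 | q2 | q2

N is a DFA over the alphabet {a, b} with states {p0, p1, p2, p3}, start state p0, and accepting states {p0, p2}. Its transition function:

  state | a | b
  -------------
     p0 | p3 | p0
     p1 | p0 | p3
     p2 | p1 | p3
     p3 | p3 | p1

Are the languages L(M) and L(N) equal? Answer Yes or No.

No

The string ab is accepted by M but rejected by N.
So L(M) ≠ L(N).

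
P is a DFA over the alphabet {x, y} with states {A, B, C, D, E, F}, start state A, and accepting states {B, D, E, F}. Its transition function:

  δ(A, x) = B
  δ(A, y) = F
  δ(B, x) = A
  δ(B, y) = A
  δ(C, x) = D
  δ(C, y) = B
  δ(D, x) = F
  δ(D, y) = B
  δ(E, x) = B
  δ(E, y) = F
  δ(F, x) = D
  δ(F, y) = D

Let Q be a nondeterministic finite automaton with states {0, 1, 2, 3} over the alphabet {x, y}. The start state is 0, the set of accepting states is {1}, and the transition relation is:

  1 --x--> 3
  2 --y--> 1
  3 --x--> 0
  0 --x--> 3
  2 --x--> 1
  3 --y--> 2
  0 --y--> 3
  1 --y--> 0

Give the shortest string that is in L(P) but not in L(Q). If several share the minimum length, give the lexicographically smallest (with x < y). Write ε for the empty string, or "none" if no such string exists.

x

The string x is accepted by P but not by Q.
No shorter string lies in the difference, and x is the lexicographically first length-1 string in L(P) \ L(Q).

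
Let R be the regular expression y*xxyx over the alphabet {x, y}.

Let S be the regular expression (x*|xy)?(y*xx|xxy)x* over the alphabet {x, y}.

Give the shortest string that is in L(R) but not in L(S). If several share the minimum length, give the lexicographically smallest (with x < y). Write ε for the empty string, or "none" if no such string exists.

yxxyx

The string yxxyx is accepted by R but not by S.
No shorter string lies in the difference, and yxxyx is the lexicographically first length-5 string in L(R) \ L(S).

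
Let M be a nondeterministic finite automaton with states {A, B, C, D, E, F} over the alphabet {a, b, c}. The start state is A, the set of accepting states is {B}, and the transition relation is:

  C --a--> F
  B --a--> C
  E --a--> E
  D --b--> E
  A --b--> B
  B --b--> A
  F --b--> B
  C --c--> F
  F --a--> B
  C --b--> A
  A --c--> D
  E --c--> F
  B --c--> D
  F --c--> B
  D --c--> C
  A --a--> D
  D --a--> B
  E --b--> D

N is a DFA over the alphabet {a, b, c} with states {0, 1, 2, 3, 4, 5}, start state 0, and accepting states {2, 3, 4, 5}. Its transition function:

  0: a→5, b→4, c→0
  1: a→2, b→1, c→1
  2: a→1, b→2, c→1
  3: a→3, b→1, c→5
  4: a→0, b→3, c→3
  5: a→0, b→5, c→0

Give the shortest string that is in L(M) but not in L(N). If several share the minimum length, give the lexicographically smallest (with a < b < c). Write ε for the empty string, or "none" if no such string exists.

aa

The string aa is accepted by M but not by N.
No shorter string lies in the difference, and aa is the lexicographically first length-2 string in L(M) \ L(N).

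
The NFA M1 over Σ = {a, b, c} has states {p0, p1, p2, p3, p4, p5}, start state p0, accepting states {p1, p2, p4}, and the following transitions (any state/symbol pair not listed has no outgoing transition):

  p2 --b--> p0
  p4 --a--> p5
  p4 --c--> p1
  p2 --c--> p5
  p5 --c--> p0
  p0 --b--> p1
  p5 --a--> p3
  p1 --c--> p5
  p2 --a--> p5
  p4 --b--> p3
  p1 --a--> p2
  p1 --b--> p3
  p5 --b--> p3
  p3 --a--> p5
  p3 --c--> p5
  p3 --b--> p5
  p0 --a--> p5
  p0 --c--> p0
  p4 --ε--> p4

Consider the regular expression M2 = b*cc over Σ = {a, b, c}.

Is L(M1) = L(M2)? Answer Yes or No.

The string b is accepted by M1 but rejected by M2.
So L(M1) ≠ L(M2).

No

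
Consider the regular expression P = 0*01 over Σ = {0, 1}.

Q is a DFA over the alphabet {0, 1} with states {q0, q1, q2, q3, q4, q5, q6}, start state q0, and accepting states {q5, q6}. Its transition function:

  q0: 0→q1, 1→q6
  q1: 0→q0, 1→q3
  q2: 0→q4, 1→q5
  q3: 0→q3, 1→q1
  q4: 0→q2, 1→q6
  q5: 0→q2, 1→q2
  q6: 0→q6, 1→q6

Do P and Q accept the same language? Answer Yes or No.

The string 01 is accepted by P but rejected by Q.
So L(P) ≠ L(Q).

No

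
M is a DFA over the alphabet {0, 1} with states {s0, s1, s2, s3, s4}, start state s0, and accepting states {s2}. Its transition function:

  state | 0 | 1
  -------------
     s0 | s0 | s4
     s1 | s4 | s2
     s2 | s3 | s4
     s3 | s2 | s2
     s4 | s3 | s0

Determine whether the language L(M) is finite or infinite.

infinite

State s0 is reachable from the start and can reach an accepting state, and it lies on the cycle s0 → s0.
Traversing that cycle any number of times yields accepted strings of unbounded length, so the language is infinite.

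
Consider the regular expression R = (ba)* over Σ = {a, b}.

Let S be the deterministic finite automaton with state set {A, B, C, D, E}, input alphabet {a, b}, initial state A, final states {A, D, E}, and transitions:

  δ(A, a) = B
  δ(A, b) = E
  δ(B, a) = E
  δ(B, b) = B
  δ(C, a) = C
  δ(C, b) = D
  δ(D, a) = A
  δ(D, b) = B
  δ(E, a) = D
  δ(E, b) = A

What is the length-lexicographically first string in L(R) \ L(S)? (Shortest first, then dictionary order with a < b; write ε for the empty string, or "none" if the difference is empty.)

The string bababa is accepted by R but not by S.
No shorter string lies in the difference, and bababa is the lexicographically first length-6 string in L(R) \ L(S).

bababa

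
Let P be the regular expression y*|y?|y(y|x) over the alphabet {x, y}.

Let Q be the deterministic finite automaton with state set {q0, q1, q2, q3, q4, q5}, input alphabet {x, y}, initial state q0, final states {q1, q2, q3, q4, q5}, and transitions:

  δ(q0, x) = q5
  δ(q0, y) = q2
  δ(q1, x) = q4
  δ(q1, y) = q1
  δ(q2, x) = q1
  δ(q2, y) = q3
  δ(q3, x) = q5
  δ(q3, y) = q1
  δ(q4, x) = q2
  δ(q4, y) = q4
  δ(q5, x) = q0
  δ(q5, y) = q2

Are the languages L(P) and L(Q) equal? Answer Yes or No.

No

The empty string ε is accepted by P but rejected by Q.
So L(P) ≠ L(Q).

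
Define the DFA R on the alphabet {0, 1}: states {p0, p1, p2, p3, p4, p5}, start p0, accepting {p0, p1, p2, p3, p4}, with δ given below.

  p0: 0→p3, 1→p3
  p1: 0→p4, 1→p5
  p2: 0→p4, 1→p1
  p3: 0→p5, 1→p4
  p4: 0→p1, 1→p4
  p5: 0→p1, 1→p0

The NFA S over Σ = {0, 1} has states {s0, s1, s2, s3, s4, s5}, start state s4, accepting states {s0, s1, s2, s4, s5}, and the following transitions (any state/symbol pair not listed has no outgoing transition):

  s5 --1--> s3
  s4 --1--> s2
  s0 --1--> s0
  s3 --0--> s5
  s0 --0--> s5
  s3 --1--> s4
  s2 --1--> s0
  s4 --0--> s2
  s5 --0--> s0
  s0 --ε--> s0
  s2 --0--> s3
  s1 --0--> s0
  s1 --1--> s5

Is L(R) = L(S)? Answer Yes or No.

Yes

Exploring the product automaton R × S from the start pair (p0, s4), following both machines on each input symbol, reaches 5 state pairs: (p0, s4), (p3, s2), (p5, s3), (p4, s0), (p1, s5).
R accepts in {p0, p1, p2, p3, p4} and S accepts in {s0, s1, s2, s4, s5}. In every reachable pair the two components are either both accepting — (p0, s4), (p3, s2), (p4, s0), (p1, s5) — or both non-accepting, so no string is accepted by exactly one of the machines: L(R) \ L(S) and L(S) \ L(R) are both empty.
Hence every string is accepted by R iff it is accepted by S, and the two languages coincide.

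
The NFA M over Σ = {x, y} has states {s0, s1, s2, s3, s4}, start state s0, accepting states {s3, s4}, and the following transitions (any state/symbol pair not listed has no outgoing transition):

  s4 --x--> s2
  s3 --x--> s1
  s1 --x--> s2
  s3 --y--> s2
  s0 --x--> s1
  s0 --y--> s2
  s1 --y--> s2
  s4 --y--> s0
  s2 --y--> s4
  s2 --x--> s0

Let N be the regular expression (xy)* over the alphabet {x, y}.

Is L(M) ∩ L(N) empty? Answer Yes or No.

Converting the expression N to a DFA (subset construction, then merging equivalent states) gives the minimal DFA with states {n0, n1, n2}, start state n0, accepting states {n0} and transitions n0: x→n1, y→n2; n1: x→n2, y→n0; n2: x→n2, y→n2.
Exploring the product automaton M × N from the start pair (s0, n0), following both machines on each input symbol, reaches 8 state pairs: (s0, n0), (s1, n1), (s2, n2), (s2, n0), (s0, n2), (s4, n2), (s0, n1), (s1, n2).
M accepts in {s3, s4} and N accepts in {n0}; no reachable pair has both components accepting, so no string drives both machines to acceptance simultaneously and L(M) ∩ L(N) = ∅.
So no string is accepted by both, and the intersection is empty.

Yes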